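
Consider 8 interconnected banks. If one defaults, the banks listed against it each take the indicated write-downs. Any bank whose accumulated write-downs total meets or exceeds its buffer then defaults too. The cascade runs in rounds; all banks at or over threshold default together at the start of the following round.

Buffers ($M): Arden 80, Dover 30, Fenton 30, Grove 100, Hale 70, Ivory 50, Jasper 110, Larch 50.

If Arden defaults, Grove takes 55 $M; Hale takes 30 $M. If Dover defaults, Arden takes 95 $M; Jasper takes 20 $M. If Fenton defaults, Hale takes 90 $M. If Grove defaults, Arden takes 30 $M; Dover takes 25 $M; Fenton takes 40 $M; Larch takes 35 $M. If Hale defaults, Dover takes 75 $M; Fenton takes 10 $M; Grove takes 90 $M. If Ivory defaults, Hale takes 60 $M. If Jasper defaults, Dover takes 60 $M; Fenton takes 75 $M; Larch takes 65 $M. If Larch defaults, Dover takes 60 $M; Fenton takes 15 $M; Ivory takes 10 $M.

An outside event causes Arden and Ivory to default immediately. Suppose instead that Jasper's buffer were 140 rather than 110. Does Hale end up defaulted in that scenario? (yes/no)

With Jasper's buffer at 140:
Round 1 — Arden, Ivory default (initial).
  Grove: +55 → 55 < 100
  Hale: +30+60 → 90 ≥ 70
Round 2 — Hale defaults.
  Dover: +75 → 75 ≥ 30
  Fenton: +10 → 10 < 30
  Grove: +90 → 145 ≥ 100
Round 3 — Dover, Grove default.
  Fenton: +40 → 50 ≥ 30
  Jasper: +20 → 20 < 140
  Larch: +35 → 35 < 50
Round 4 — Fenton defaults.
No further defaults.

yes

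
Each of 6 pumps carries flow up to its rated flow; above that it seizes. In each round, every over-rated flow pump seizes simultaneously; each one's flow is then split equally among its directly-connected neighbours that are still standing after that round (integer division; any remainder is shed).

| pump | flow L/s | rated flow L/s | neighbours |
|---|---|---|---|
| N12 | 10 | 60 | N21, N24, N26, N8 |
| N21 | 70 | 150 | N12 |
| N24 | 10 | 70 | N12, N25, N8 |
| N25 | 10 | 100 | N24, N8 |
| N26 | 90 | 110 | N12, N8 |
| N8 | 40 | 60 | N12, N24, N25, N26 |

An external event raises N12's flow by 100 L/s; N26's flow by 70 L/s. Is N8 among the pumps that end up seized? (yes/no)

Round 1 — N12 at 110 > 60; N26 at 160 > 110. N12, N26 seize.
  N12 sheds 110 L/s to N21, N24, N8: 36 each (2 lost).
    N21: 70+36 = 106 ≤ 150
    N24: 10+36 = 46 ≤ 70
    N8: 40+36 = 76 > 60
  N26 sheds 160 L/s to N8: 160 each.
    N8: 76+160 = 236 > 60
Round 2 — N8 seizes.
  N8 sheds 236 L/s to N24, N25: 118 each.
    N24: 46+118 = 164 > 70
    N25: 10+118 = 128 > 100
Round 3 — N24, N25 seize.
  N24 sheds 164 L/s: no online neighbours, lost.
  N25 sheds 128 L/s: no online neighbours, lost.
No further seizures.

yes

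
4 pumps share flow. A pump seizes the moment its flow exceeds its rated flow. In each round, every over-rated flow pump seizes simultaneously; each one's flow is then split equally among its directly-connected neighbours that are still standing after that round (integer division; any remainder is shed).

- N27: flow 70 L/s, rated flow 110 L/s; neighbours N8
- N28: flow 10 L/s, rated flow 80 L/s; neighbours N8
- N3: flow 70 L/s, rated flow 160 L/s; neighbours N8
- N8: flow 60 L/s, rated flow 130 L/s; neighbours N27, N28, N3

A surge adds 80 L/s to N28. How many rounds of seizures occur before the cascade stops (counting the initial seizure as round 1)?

Round 1 — N28 at 90 > 80. N28 seizes.
  N28 sheds 90 L/s to N8: 90 each.
    N8: 60+90 = 150 > 130
Round 2 — N8 seizes.
  N8 sheds 150 L/s to N27, N3: 75 each.
    N27: 70+75 = 145 > 110
    N3: 70+75 = 145 ≤ 160
Round 3 — N27 seizes.
  N27 sheds 145 L/s: no online neighbours, lost.
No further seizures.

3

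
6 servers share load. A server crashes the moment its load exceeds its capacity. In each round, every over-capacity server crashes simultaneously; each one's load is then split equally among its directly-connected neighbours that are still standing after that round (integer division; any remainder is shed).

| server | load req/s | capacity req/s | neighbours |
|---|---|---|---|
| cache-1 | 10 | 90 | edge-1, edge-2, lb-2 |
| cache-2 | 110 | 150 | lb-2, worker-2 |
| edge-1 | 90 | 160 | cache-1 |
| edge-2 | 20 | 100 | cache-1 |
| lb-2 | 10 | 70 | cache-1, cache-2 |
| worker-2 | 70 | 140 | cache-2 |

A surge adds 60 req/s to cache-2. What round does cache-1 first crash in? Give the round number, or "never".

Round 1 — cache-2 at 170 > 150. cache-2 crashes.
  cache-2 sheds 170 req/s to lb-2, worker-2: 85 each.
    lb-2: 10+85 = 95 > 70
    worker-2: 70+85 = 155 > 140
Round 2 — lb-2, worker-2 crash.
  lb-2 sheds 95 req/s to cache-1: 95 each.
    cache-1: 10+95 = 105 > 90
  worker-2 sheds 155 req/s: no online neighbours, lost.
Round 3 — cache-1 crashes.
  cache-1 sheds 105 req/s to edge-1, edge-2: 52 each (1 lost).
    edge-1: 90+52 = 142 ≤ 160
    edge-2: 20+52 = 72 ≤ 100
No further crashes.

3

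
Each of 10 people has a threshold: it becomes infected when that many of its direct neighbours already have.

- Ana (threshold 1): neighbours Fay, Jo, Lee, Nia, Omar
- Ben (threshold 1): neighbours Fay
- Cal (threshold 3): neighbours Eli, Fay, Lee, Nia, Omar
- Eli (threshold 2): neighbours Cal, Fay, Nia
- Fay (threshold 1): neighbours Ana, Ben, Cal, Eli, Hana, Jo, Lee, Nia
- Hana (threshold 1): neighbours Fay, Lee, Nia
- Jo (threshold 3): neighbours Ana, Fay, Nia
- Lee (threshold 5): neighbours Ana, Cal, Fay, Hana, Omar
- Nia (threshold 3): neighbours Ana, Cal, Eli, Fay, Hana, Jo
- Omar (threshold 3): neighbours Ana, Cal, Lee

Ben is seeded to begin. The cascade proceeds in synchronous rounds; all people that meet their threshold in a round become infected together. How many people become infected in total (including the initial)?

8

Round 1 — Ben becomes infected (initial).
Round 2 — checking thresholds:
  Fay: 1 of 8 neighbours ≥ 1, becomes infected.
Round 3 — checking thresholds:
  Ana: 1 of 5 neighbours ≥ 1, becomes infected.
  Cal: 1 of 5 neighbours < 3, below threshold.
  Eli: 1 of 3 neighbours < 2, below threshold.
  Hana: 1 of 3 neighbours ≥ 1, becomes infected.
  Jo: 1 of 3 neighbours < 3, below threshold.
  Lee: 1 of 5 neighbours < 5, below threshold.
  Nia: 1 of 6 neighbours < 3, below threshold.
Round 4 — checking thresholds:
  Cal: 1 of 5 neighbours < 3, below threshold.
  Eli: 1 of 3 neighbours < 2, below threshold.
  Jo: 2 of 3 neighbours < 3, below threshold.
  Lee: 3 of 5 neighbours < 5, below threshold.
  Nia: 3 of 6 neighbours ≥ 3, becomes infected.
  Omar: 1 of 3 neighbours < 3, below threshold.
Round 5 — checking thresholds:
  Cal: 2 of 5 neighbours < 3, below threshold.
  Eli: 2 of 3 neighbours ≥ 2, becomes infected.
  Jo: 3 of 3 neighbours ≥ 3, becomes infected.
  Lee: 3 of 5 neighbours < 5, below threshold.
  Omar: 1 of 3 neighbours < 3, below threshold.
Round 6 — checking thresholds:
  Cal: 3 of 5 neighbours ≥ 3, becomes infected.
  Lee: 3 of 5 neighbours < 5, below threshold.
  Omar: 1 of 3 neighbours < 3, below threshold.
Round 7 — no new infections; cascade stops.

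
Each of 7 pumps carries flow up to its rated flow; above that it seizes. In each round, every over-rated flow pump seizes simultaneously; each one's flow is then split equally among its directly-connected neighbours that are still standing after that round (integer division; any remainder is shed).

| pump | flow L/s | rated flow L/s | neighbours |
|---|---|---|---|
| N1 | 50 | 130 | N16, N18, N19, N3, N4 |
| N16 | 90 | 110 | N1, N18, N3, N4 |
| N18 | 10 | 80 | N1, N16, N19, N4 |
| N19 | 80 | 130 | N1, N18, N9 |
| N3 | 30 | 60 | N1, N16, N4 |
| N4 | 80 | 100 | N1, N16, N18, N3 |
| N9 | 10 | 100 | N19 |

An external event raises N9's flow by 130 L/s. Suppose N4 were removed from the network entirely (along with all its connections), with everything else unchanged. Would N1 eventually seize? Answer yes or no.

With N4 removed:
Round 1 — N9 at 140 > 100. N9 seizes.
  N9 sheds 140 L/s to N19: 140 each.
    N19: 80+140 = 220 > 130
Round 2 — N19 seizes.
  N19 sheds 220 L/s to N1, N18: 110 each.
    N1: 50+110 = 160 > 130
    N18: 10+110 = 120 > 80
Round 3 — N1, N18 seize.
  N1 sheds 160 L/s to N16, N3: 80 each.
    N16: 90+80 = 170 > 110
    N3: 30+80 = 110 > 60
  N18 sheds 120 L/s to N16: 120 each.
    N16: 170+120 = 290 > 110
Round 4 — N16, N3 seize.
  N16 sheds 290 L/s: no online neighbours, lost.
  N3 sheds 110 L/s: no online neighbours, lost.
No further seizures.

yes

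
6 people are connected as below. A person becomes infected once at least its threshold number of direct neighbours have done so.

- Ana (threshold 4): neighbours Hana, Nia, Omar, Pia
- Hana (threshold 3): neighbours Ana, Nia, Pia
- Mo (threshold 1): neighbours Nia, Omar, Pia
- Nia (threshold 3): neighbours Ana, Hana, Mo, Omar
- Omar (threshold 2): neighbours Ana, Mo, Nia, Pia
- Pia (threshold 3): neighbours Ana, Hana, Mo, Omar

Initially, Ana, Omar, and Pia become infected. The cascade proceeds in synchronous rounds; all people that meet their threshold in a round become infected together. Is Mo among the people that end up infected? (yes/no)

yes

Round 1 — Ana, Omar, Pia become infected (initial).
Round 2 — checking thresholds:
  Hana: 2 of 3 neighbours < 3, not yet.
  Mo: 2 of 3 neighbours ≥ 1, becomes infected.
  Nia: 2 of 4 neighbours < 3, not yet.
Round 3 — checking thresholds:
  Hana: 2 of 3 neighbours < 3, not yet.
  Nia: 3 of 4 neighbours ≥ 3, becomes infected.
Round 4 — checking thresholds:
  Hana: 3 of 3 neighbours ≥ 3, becomes infected.
Round 5 — no new infections; cascade stops.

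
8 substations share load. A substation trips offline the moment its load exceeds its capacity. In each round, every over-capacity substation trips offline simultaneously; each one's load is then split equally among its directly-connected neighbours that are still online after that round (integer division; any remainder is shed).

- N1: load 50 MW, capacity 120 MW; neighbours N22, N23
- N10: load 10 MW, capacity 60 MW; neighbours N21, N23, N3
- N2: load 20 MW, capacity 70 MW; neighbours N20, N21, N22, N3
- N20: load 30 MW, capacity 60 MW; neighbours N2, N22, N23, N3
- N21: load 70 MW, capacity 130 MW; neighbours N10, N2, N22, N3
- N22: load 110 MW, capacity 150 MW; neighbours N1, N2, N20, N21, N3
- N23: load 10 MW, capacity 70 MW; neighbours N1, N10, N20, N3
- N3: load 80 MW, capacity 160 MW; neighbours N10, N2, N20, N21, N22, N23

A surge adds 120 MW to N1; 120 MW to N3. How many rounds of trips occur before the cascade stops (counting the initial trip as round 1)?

Round 1 — N1 at 170 > 120; N3 at 200 > 160. N1, N3 trip offline.
  N1 sheds 170 MW to N22, N23: 85 each.
    N22: 110+85 = 195 > 150
    N23: 10+85 = 95 > 70
  N3 sheds 200 MW to N10, N2, N20, N21, N22, N23: 33 each (2 lost).
    N10: 10+33 = 43 ≤ 60
    N2: 20+33 = 53 ≤ 70
    N20: 30+33 = 63 > 60
    N21: 70+33 = 103 ≤ 130
    N22: 195+33 = 228 > 150
    N23: 95+33 = 128 > 70
Round 2 — N20, N22, N23 trip offline.
  N20 sheds 63 MW to N2: 63 each.
    N2: 53+63 = 116 > 70
  N22 sheds 228 MW to N2, N21: 114 each.
    N2: 116+114 = 230 > 70
    N21: 103+114 = 217 > 130
  N23 sheds 128 MW to N10: 128 each.
    N10: 43+128 = 171 > 60
Round 3 — N10, N2, N21 trip offline.
  N10 sheds 171 MW: no online neighbours, lost.
  N2 sheds 230 MW: no online neighbours, lost.
  N21 sheds 217 MW: no online neighbours, lost.
No further trips.

3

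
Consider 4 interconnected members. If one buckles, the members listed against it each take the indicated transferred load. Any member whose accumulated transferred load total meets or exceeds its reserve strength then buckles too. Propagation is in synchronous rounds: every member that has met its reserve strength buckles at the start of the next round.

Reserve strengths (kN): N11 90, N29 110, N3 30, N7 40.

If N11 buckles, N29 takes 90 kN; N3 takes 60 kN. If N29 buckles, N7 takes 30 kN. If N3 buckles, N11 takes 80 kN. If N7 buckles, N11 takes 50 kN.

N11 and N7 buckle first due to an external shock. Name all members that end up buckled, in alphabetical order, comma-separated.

Round 1 — N11, N7 buckle (initial).
  N29: +90 → 90 < 110
  N3: +60 → 60 ≥ 30
Round 2 — N3 buckles.
No further bucklings.

N11, N3, N7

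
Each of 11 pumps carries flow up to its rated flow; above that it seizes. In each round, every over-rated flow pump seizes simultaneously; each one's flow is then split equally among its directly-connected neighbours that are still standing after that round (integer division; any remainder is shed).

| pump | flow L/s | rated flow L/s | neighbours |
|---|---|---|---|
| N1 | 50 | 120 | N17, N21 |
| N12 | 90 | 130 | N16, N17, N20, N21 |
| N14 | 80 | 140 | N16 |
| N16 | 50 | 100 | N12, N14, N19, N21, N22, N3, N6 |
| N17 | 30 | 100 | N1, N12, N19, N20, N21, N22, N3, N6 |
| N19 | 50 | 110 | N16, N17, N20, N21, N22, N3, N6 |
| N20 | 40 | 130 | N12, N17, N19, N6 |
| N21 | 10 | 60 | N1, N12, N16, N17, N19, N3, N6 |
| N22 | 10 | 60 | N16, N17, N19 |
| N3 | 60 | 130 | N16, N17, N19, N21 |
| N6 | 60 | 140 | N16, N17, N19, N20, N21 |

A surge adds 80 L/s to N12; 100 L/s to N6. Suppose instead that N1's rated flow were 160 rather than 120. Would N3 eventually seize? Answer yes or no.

With N1's rated flow at 160:
Round 1 — N12 at 170 > 130; N6 at 160 > 140. N12, N6 seize.
  N12 sheds 170 L/s to N16, N17, N20, N21: 42 each (2 lost).
    N16: 50+42 = 92 ≤ 100
    N17: 30+42 = 72 ≤ 100
    N20: 40+42 = 82 ≤ 130
    N21: 10+42 = 52 ≤ 60
  N6 sheds 160 L/s to N16, N17, N19, N20, N21: 32 each.
    N16: 92+32 = 124 > 100
    N17: 72+32 = 104 > 100
    N19: 50+32 = 82 ≤ 110
    N20: 82+32 = 114 ≤ 130
    N21: 52+32 = 84 > 60
Round 2 — N16, N17, N21 seize.
  N16 sheds 124 L/s to N14, N19, N22, N3: 31 each.
    N14: 80+31 = 111 ≤ 140
    N19: 82+31 = 113 > 110
    N22: 10+31 = 41 ≤ 60
    N3: 60+31 = 91 ≤ 130
  N17 sheds 104 L/s to N1, N19, N20, N22, N3: 20 each (4 lost).
    N1: 50+20 = 70 ≤ 160
    N19: 113+20 = 133 > 110
    N20: 114+20 = 134 > 130
    N22: 41+20 = 61 > 60
    N3: 91+20 = 111 ≤ 130
  N21 sheds 84 L/s to N1, N19, N3: 28 each.
    N1: 70+28 = 98 ≤ 160
    N19: 133+28 = 161 > 110
    N3: 111+28 = 139 > 130
Round 3 — N19, N20, N22, N3 seize.
  N19 sheds 161 L/s: no online neighbours, lost.
  N20 sheds 134 L/s: no online neighbours, lost.
  N22 sheds 61 L/s: no online neighbours, lost.
  N3 sheds 139 L/s: no online neighbours, lost.
No further seizures.

yes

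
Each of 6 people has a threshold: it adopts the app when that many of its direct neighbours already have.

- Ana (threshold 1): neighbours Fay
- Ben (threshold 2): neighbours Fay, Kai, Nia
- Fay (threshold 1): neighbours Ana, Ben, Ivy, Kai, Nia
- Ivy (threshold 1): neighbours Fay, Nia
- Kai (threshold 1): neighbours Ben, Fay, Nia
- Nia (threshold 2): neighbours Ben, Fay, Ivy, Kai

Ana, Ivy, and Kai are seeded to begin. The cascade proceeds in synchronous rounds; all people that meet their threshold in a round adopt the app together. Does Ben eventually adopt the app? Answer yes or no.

Round 1 — Ana, Ivy, Kai adopt the app (initial).
Round 2 — checking thresholds:
  Ben: 1 of 3 neighbours < 2, not yet.
  Fay: 3 of 5 neighbours ≥ 1, adopts the app.
  Nia: 2 of 4 neighbours ≥ 2, adopts the app.
Round 3 — checking thresholds:
  Ben: 3 of 3 neighbours ≥ 2, adopts the app.
Round 4 — no new adoptions; cascade stops.

yes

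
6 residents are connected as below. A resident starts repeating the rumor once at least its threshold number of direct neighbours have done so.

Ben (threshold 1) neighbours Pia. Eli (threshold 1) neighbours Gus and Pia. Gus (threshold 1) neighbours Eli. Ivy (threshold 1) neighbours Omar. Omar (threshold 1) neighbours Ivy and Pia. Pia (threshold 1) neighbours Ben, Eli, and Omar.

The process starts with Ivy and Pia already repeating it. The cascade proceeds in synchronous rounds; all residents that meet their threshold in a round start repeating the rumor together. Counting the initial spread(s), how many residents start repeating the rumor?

Round 1 — Ivy, Pia start repeating the rumor (initial).
Round 2 — checking thresholds:
  Ben: 1 of 1 neighbours ≥ 1, starts repeating the rumor.
  Eli: 1 of 2 neighbours ≥ 1, starts repeating the rumor.
  Omar: 2 of 2 neighbours ≥ 1, starts repeating the rumor.
Round 3 — checking thresholds:
  Gus: 1 of 1 neighbours ≥ 1, starts repeating the rumor.
Round 4 — no new spreads; cascade stops.

6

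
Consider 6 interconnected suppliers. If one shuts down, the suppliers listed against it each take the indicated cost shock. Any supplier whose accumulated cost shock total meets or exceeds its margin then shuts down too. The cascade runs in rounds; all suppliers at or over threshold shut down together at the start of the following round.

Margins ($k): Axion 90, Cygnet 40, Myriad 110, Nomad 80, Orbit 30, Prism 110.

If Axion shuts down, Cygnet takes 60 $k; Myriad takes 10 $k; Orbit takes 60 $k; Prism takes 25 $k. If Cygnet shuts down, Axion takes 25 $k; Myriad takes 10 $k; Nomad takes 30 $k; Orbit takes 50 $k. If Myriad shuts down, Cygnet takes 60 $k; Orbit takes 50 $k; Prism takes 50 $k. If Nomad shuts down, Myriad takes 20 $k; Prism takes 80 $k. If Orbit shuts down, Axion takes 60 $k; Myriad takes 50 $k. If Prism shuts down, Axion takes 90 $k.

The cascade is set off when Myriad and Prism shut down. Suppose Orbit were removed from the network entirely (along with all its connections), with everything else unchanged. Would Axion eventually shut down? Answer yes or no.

With Orbit removed:
Round 1 — Myriad, Prism shut down (initial).
  Axion: +90 → 90 ≥ 90
  Cygnet: +60 → 60 ≥ 40
Round 2 — Axion, Cygnet shut down.
  Nomad: +30 → 30 < 80
No further shutdowns.

yes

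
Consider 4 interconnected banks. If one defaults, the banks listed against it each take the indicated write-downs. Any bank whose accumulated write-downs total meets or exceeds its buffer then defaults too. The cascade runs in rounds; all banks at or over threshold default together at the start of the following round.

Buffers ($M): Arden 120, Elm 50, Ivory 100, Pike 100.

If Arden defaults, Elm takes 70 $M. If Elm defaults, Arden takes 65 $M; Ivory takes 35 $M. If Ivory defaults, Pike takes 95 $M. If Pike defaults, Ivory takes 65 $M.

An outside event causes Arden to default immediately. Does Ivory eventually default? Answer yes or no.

Round 1 — Arden defaults (initial).
  Elm: +70 → 70 ≥ 50
Round 2 — Elm defaults.
  Ivory: +35 → 35 < 100
No further defaults.

no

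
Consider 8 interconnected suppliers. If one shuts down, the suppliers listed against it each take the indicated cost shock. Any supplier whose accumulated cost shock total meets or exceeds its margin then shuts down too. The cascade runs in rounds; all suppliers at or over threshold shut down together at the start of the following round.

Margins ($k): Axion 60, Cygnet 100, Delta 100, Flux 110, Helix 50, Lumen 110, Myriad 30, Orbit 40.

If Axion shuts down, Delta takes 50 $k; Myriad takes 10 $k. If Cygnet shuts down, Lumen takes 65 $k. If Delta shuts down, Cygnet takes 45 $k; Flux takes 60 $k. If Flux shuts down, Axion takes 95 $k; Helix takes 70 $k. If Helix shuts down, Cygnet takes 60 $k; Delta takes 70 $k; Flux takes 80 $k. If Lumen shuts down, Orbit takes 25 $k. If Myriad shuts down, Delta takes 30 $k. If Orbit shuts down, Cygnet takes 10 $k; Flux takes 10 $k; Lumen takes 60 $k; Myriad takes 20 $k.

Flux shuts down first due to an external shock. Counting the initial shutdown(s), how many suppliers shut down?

Round 1 — Flux shuts down (initial).
  Axion: +95 → 95 ≥ 60
  Helix: +70 → 70 ≥ 50
Round 2 — Axion, Helix shut down.
  Cygnet: +60 → 60 < 100
  Delta: +50+70 → 120 ≥ 100
  Myriad: +10 → 10 < 30
Round 3 — Delta shuts down.
  Cygnet: +45 → 105 ≥ 100
Round 4 — Cygnet shuts down.
  Lumen: +65 → 65 < 110
No further shutdowns.

5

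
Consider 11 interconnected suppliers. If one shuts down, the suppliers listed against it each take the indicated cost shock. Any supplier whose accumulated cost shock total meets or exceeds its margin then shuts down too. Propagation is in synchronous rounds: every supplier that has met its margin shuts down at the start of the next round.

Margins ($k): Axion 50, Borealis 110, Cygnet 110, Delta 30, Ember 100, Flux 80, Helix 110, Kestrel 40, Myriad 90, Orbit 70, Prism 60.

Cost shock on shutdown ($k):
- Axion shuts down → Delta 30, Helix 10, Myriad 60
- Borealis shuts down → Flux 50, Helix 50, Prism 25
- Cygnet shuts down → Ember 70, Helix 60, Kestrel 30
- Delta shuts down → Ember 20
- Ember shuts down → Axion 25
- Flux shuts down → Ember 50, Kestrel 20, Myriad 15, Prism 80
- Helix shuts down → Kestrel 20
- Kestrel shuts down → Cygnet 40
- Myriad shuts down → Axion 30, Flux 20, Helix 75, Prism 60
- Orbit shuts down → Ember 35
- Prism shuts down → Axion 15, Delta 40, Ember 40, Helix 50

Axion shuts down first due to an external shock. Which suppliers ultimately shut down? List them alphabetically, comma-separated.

Round 1 — Axion shuts down (initial).
  Delta: +30 → 30 ≥ 30
  Helix: +10 → 10 < 110
  Myriad: +60 → 60 < 90
Round 2 — Delta shuts down.
  Ember: +20 → 20 < 100
No further shutdowns.

Axion, Delta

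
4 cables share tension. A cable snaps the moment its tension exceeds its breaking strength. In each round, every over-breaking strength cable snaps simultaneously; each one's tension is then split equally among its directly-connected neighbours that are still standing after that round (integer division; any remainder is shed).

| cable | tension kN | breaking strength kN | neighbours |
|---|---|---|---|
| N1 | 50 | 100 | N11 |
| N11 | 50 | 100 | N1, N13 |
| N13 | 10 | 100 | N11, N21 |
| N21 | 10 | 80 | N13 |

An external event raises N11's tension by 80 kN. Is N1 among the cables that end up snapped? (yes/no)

Round 1 — N11 at 130 > 100. N11 snaps.
  N11 sheds 130 kN to N1, N13: 65 each.
    N1: 50+65 = 115 > 100
    N13: 10+65 = 75 ≤ 100
Round 2 — N1 snaps.
  N1 sheds 115 kN: no online neighbours, lost.
No further breaks.

yes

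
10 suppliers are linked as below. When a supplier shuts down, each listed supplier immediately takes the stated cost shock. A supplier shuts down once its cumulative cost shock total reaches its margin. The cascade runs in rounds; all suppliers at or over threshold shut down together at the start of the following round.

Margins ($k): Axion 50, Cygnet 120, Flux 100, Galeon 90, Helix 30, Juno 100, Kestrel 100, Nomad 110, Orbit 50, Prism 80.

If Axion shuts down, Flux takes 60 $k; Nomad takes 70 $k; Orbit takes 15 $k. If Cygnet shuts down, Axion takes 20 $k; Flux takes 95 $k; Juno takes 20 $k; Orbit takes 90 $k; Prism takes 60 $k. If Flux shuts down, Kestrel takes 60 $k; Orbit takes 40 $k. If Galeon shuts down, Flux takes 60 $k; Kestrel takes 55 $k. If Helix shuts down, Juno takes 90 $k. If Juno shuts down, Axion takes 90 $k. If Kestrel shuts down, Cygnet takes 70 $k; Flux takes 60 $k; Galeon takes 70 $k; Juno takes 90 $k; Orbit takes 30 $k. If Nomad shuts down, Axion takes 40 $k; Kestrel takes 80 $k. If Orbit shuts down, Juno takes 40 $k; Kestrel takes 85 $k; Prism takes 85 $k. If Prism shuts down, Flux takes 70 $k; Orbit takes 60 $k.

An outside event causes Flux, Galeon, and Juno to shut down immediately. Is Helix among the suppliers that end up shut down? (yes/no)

Round 1 — Flux, Galeon, Juno shut down (initial).
  Axion: +90 → 90 ≥ 50
  Kestrel: +60+55 → 115 ≥ 100
  Orbit: +40 → 40 < 50
Round 2 — Axion, Kestrel shut down.
  Cygnet: +70 → 70 < 120
  Nomad: +70 → 70 < 110
  Orbit: +15+30 → 85 ≥ 50
Round 3 — Orbit shuts down.
  Prism: +85 → 85 ≥ 80
Round 4 — Prism shuts down.
No further shutdowns.

no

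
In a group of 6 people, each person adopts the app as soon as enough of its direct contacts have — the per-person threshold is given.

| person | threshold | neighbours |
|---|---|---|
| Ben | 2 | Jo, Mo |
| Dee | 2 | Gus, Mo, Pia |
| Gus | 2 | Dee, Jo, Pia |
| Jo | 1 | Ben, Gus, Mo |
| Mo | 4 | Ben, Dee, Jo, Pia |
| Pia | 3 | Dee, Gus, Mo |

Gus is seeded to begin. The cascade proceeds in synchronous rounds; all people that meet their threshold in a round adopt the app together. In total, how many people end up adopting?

2

Round 1 — Gus adopts the app (initial).
Round 2 — checking thresholds:
  Dee: 1 of 3 neighbours < 2, below threshold.
  Jo: 1 of 3 neighbours ≥ 1, adopts the app.
  Pia: 1 of 3 neighbours < 3, below threshold.
Round 3 — no new adoptions; cascade stops.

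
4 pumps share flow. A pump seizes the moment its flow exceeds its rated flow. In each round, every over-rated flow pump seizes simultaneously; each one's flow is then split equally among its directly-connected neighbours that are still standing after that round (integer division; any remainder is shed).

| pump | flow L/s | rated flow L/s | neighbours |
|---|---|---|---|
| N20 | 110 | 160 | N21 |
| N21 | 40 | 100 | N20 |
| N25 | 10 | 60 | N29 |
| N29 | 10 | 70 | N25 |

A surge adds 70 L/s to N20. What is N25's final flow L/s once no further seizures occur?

Round 1 — N20 at 180 > 160. N20 seizes.
  N20 sheds 180 L/s to N21: 180 each.
    N21: 40+180 = 220 > 100
Round 2 — N21 seizes.
  N21 sheds 220 L/s: no online neighbours, lost.
No further seizures.

10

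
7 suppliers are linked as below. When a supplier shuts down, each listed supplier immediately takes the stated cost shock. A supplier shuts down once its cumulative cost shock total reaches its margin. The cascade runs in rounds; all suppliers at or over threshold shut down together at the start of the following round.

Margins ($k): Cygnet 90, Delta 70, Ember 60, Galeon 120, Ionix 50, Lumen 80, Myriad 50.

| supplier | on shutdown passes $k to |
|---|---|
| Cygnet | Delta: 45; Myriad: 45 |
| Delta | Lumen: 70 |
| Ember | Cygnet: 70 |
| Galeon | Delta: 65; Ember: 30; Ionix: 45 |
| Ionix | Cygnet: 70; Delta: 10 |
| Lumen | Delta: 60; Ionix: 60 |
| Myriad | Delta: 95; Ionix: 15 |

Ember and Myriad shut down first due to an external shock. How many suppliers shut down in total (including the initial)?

3

Round 1 — Ember, Myriad shut down (initial).
  Cygnet: +70 → 70 < 90
  Delta: +95 → 95 ≥ 70
  Ionix: +15 → 15 < 50
Round 2 — Delta shuts down.
  Lumen: +70 → 70 < 80
No further shutdowns.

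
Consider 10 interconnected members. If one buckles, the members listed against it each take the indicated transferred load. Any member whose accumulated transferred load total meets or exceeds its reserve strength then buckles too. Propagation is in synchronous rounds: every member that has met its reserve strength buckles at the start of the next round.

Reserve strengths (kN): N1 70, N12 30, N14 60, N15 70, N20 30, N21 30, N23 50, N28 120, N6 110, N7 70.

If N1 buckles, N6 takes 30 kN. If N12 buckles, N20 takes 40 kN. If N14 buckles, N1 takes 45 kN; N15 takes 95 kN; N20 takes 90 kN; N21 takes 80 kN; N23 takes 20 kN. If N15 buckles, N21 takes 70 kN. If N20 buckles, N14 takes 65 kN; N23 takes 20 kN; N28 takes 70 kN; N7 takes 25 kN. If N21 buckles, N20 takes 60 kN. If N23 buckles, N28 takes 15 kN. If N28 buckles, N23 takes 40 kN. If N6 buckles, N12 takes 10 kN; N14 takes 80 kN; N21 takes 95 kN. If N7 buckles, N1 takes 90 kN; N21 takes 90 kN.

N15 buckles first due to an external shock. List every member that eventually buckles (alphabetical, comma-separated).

N14, N15, N20, N21

Round 1 — N15 buckles (initial).
  N21: +70 → 70 ≥ 30
Round 2 — N21 buckles.
  N20: +60 → 60 ≥ 30
Round 3 — N20 buckles.
  N14: +65 → 65 ≥ 60
  N23: +20 → 20 < 50
  N28: +70 → 70 < 120
  N7: +25 → 25 < 70
Round 4 — N14 buckles.
  N1: +45 → 45 < 70
  N23: +20 → 40 < 50
No further bucklings.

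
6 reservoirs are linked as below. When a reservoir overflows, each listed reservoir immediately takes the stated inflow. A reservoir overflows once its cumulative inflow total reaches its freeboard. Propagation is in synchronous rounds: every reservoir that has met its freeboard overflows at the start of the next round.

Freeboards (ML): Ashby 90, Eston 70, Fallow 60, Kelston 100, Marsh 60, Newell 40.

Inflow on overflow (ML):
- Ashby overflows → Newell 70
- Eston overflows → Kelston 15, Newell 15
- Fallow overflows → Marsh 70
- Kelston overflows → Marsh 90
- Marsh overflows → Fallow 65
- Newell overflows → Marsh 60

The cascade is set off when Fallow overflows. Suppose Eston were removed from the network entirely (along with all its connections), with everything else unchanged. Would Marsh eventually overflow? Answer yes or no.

With Eston removed:
Round 1 — Fallow overflows (initial).
  Marsh: +70 → 70 ≥ 60
Round 2 — Marsh overflows.
No further overflows.

yes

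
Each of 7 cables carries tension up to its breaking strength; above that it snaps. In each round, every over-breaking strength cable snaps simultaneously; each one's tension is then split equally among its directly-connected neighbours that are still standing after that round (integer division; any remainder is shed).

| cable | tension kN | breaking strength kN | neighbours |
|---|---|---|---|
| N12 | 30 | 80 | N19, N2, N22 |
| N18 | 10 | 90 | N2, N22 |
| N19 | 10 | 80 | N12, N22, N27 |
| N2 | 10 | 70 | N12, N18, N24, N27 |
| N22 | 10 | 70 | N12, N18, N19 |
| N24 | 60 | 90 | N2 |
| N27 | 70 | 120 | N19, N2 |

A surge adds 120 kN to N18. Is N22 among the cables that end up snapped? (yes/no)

Round 1 — N18 at 130 > 90. N18 snaps.
  N18 sheds 130 kN to N2, N22: 65 each.
    N2: 10+65 = 75 > 70
    N22: 10+65 = 75 > 70
Round 2 — N2, N22 snap.
  N2 sheds 75 kN to N12, N24, N27: 25 each.
    N12: 30+25 = 55 ≤ 80
    N24: 60+25 = 85 ≤ 90
    N27: 70+25 = 95 ≤ 120
  N22 sheds 75 kN to N12, N19: 37 each (1 lost).
    N12: 55+37 = 92 > 80
    N19: 10+37 = 47 ≤ 80
Round 3 — N12 snaps.
  N12 sheds 92 kN to N19: 92 each.
    N19: 47+92 = 139 > 80
Round 4 — N19 snaps.
  N19 sheds 139 kN to N27: 139 each.
    N27: 95+139 = 234 > 120
Round 5 — N27 snaps.
  N27 sheds 234 kN: no online neighbours, lost.
No further breaks.

yes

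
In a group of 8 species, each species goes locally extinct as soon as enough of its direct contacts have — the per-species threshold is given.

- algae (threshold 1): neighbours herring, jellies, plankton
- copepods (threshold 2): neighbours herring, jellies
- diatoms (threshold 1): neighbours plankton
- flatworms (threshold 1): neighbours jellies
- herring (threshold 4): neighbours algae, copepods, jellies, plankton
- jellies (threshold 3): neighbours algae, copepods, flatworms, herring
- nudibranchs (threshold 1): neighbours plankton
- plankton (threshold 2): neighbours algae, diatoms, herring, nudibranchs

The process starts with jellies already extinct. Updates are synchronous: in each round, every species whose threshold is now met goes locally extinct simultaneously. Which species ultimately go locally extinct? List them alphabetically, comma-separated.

Round 1 — jellies goes locally extinct (initial).
Round 2 — checking thresholds:
  algae: 1 of 3 neighbours ≥ 1, goes locally extinct.
  copepods: 1 of 2 neighbours < 2, holds.
  flatworms: 1 of 1 neighbours ≥ 1, goes locally extinct.
  herring: 1 of 4 neighbours < 4, holds.
Round 3 — no new extinctions; cascade stops.

algae, flatworms, jellies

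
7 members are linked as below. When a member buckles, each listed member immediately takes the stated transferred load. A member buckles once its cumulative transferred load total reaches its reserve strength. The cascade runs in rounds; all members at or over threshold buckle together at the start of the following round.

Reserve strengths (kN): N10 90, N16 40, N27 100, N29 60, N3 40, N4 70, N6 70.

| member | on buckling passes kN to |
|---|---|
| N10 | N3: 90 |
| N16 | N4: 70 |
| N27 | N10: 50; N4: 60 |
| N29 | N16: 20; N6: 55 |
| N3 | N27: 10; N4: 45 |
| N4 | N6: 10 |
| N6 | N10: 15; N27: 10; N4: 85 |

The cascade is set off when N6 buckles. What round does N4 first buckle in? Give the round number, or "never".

Round 1 — N6 buckles (initial).
  N10: +15 → 15 < 90
  N27: +10 → 10 < 100
  N4: +85 → 85 ≥ 70
Round 2 — N4 buckles.
No further bucklings.

2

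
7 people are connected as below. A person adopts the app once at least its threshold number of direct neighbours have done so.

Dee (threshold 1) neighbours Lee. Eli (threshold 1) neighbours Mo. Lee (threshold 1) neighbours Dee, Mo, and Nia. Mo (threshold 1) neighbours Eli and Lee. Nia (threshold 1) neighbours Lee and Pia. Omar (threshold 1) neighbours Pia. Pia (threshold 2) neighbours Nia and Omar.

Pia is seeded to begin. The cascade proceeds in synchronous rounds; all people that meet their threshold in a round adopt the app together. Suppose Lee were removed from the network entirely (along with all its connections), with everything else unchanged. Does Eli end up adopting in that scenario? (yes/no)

With Lee removed:
Round 1 — Pia adopts the app (initial).
Round 2 — checking thresholds:
  Nia: 1 of 1 neighbours ≥ 1, adopts the app.
  Omar: 1 of 1 neighbours ≥ 1, adopts the app.
Round 3 — no new adoptions; cascade stops.

no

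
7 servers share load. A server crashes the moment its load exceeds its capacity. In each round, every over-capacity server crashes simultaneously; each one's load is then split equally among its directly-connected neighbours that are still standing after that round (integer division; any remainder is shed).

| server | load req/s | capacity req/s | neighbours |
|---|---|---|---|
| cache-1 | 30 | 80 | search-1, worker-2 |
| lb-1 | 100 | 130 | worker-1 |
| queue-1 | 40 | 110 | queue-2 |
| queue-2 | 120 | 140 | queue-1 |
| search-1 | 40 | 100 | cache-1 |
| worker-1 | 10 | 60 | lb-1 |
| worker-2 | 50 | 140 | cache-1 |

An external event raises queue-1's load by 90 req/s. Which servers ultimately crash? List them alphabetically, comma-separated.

Round 1 — queue-1 at 130 > 110. queue-1 crashes.
  queue-1 sheds 130 req/s to queue-2: 130 each.
    queue-2: 120+130 = 250 > 140
Round 2 — queue-2 crashes.
  queue-2 sheds 250 req/s: no online neighbours, lost.
No further crashes.

queue-1, queue-2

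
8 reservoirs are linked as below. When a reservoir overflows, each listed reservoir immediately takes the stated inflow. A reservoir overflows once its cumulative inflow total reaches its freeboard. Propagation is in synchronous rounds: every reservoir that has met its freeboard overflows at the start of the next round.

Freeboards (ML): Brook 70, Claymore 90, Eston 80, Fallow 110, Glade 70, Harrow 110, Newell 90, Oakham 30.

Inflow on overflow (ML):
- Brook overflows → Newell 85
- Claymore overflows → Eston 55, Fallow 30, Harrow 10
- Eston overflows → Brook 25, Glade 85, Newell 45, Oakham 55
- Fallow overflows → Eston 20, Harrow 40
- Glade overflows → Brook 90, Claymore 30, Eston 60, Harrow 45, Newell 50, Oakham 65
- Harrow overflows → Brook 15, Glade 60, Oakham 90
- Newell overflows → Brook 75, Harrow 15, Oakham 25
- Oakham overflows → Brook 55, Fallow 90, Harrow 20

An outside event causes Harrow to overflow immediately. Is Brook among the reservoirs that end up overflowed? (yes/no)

Round 1 — Harrow overflows (initial).
  Brook: +15 → 15 < 70
  Glade: +60 → 60 < 70
  Oakham: +90 → 90 ≥ 30
Round 2 — Oakham overflows.
  Brook: +55 → 70 ≥ 70
  Fallow: +90 → 90 < 110
Round 3 — Brook overflows.
  Newell: +85 → 85 < 90
No further overflows.

yes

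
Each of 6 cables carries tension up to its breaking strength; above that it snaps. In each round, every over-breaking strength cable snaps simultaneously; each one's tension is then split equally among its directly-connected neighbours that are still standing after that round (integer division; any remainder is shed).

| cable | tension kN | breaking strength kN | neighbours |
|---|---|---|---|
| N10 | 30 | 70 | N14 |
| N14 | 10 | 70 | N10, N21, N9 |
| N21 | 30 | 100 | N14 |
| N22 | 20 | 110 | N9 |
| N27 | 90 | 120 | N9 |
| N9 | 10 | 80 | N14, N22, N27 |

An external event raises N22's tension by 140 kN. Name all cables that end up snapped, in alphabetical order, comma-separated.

N10, N14, N22, N27, N9

Round 1 — N22 at 160 > 110. N22 snaps.
  N22 sheds 160 kN to N9: 160 each.
    N9: 10+160 = 170 > 80
Round 2 — N9 snaps.
  N9 sheds 170 kN to N14, N27: 85 each.
    N14: 10+85 = 95 > 70
    N27: 90+85 = 175 > 120
Round 3 — N14, N27 snap.
  N14 sheds 95 kN to N10, N21: 47 each (1 lost).
    N10: 30+47 = 77 > 70
    N21: 30+47 = 77 ≤ 100
  N27 sheds 175 kN: no online neighbours, lost.
Round 4 — N10 snaps.
  N10 sheds 77 kN: no online neighbours, lost.
No further breaks.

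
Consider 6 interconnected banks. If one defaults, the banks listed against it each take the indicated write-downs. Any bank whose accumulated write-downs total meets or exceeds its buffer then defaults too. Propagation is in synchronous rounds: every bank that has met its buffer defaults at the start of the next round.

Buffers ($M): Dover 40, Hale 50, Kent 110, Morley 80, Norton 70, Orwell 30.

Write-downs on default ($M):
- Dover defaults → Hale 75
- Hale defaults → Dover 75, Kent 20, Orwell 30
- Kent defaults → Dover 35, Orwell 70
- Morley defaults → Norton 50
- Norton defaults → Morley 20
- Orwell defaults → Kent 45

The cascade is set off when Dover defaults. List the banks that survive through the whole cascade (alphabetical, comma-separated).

Kent, Morley, Norton

Round 1 — Dover defaults (initial).
  Hale: +75 → 75 ≥ 50
Round 2 — Hale defaults.
  Kent: +20 → 20 < 110
  Orwell: +30 → 30 ≥ 30
Round 3 — Orwell defaults.
  Kent: +45 → 65 < 110
No further defaults.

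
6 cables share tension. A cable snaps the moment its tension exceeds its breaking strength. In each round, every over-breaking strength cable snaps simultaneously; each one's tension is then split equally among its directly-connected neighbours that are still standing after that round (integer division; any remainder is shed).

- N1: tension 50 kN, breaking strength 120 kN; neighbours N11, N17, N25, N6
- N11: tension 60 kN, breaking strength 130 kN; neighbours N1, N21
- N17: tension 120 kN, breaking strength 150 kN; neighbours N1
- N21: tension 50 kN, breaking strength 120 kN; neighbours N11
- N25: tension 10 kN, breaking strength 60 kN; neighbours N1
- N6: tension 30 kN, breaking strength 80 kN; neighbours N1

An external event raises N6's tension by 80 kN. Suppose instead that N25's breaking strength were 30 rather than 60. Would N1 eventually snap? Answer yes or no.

With N25's breaking strength at 30:
Round 1 — N6 at 110 > 80. N6 snaps.
  N6 sheds 110 kN to N1: 110 each.
    N1: 50+110 = 160 > 120
Round 2 — N1 snaps.
  N1 sheds 160 kN to N11, N17, N25: 53 each (1 lost).
    N11: 60+53 = 113 ≤ 130
    N17: 120+53 = 173 > 150
    N25: 10+53 = 63 > 30
Round 3 — N17, N25 snap.
  N17 sheds 173 kN: no online neighbours, lost.
  N25 sheds 63 kN: no online neighbours, lost.
No further breaks.

yes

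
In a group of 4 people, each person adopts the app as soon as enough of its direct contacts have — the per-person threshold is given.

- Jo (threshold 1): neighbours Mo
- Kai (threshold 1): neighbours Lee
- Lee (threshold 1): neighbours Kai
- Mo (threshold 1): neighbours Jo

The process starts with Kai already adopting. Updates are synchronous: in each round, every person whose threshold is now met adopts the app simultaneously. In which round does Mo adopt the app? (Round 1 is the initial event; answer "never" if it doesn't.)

never

Round 1 — Kai adopts the app (initial).
Round 2 — checking thresholds:
  Lee: 1 of 1 neighbours ≥ 1, adopts the app.
Round 3 — no new adoptions; cascade stops.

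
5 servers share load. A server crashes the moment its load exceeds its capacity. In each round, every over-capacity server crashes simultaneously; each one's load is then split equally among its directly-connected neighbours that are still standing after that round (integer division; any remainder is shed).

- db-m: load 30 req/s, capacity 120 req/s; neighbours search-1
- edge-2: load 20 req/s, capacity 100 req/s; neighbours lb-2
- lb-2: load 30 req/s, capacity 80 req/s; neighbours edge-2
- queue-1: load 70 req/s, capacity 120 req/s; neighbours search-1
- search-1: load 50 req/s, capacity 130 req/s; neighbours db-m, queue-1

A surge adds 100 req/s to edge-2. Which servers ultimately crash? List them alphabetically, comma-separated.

Round 1 — edge-2 at 120 > 100. edge-2 crashes.
  edge-2 sheds 120 req/s to lb-2: 120 each.
    lb-2: 30+120 = 150 > 80
Round 2 — lb-2 crashes.
  lb-2 sheds 150 req/s: no online neighbours, lost.
No further crashes.

edge-2, lb-2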